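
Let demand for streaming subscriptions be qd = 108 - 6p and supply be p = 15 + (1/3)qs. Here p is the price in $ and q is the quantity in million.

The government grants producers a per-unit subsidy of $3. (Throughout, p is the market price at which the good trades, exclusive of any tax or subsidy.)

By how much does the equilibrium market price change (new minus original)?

Initially, 108 - 6p = 3p - 45, so 153 = 9p and p = 17, q = 6.
Since sellers receive the price plus the subsidy, the effective supply curve becomes qs = 3p - 36.
Setting them equal: 108 - 6p = 3p - 36 → 144 = 9p, so p = 16 and q = 12.
Δp = 16 − 17 = -1.

-1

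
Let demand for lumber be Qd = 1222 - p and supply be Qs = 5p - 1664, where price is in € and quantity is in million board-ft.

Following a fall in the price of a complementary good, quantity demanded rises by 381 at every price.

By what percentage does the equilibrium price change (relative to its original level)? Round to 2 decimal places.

Before the shock: 1222 - p = 5p - 1664 ⇒ 2886 = 6p ⇒ p = 481, Q = 741.
With the change applied: demand Qd = 1603 - p, supply Qs = 5p - 1664.
Setting them equal: 1603 - p = 5p - 1664 → 3267 = 6p, so p = 544.5 and Q = 1058.5.
%Δp = (544.5 − 481) / 481 × 100 = +13.20%.

+13.20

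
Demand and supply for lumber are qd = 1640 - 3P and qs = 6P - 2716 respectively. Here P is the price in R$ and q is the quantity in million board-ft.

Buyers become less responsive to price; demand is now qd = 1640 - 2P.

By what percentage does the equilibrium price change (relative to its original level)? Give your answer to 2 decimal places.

Original equilibrium: 1640 - 3P = 6P - 2716 gives 4356 = 9P, so P = 484 and q = 188.
After the shift, demand is qd = 1640 - 2P and supply is qs = 6P - 2716.
Equate the new curves: 1640 - 2P = 6P - 2716, giving 4356 = 8P, P = 544.5, q = 551.
%ΔP = (544.5 − 484) / 484 × 100 = +12.50%.

+12.50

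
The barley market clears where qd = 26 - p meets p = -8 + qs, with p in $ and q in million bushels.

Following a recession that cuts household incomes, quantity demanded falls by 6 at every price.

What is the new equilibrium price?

Original equilibrium: 26 - p = p + 8 gives 18 = 2p, so p = 9 and q = 17.
After the shift, demand is qd = 20 - p and supply is qs = p + 8.
Equate the new curves: 20 - p = p + 8, giving 12 = 2p, p = 6, q = 14.

6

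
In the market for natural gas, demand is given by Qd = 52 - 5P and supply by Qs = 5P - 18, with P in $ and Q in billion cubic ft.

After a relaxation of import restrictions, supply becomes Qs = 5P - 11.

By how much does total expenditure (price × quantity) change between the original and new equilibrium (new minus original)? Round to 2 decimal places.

+10.15

Initially, 52 - 5P = 5P - 18, so 70 = 10P and P = 7, Q = 17.
The shock moves the curves to Qd = 52 - 5P and Qs = 5P - 11.
Clearing the new market: 52 - 5P = 5P - 11, so P = 6.3 and Q = 20.5.
Expenditure moves from 7×17 = 119 to 6.3×20.5 = 129.15; change = +10.15.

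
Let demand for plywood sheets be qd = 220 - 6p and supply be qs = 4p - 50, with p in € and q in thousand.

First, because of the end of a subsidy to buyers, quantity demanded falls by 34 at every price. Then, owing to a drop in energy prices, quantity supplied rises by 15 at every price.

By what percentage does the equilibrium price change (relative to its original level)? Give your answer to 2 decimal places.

-18.15

Before the shock: 220 - 6p = 4p - 50 ⇒ 270 = 10p ⇒ p = 27, q = 58.
With the change applied: demand qd = 186 - 6p, supply qs = 4p - 35.
Clearing the new market: 186 - 6p = 4p - 35, so p = 22.1 and q = 53.4.
%Δp = (22.1 − 27) / 27 × 100 = -18.15%.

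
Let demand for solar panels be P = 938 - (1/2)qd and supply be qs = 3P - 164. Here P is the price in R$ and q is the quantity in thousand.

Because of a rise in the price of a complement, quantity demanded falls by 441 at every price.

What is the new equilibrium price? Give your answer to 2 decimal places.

Solve the original market: 1876 - 2P = 3P - 164, hence P = 408 and q = 1060.
The new curves are qd = 1435 - 2P (demand) and qs = 3P - 164 (supply).
Setting them equal: 1435 - 2P = 3P - 164 → 1599 = 5P, so P = 319.8 and q = 795.4.

319.80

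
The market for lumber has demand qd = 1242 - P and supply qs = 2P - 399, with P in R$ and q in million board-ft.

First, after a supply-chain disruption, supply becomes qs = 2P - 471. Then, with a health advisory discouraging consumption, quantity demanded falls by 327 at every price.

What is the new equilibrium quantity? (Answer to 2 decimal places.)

453.00

Original equilibrium: 1242 - P = 2P - 399 gives 1641 = 3P, so P = 547 and q = 695.
The shock moves the curves to qd = 915 - P and qs = 2P - 471.
New equilibrium: 915 - P = 2P - 471 ⇒ 1386 = 3P ⇒ P = 462, q = 453.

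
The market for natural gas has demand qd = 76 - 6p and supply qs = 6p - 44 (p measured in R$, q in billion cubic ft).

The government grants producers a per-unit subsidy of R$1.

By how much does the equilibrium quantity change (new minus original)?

+3

Original equilibrium: 76 - 6p = 6p - 44 gives 120 = 12p, so p = 10 and q = 16.
Since sellers receive the price plus the subsidy, the effective supply curve becomes qs = 6p - 38.
Setting them equal: 76 - 6p = 6p - 38 → 114 = 12p, so p = 9.5 and q = 19.
Δq = 19 − 16 = +3.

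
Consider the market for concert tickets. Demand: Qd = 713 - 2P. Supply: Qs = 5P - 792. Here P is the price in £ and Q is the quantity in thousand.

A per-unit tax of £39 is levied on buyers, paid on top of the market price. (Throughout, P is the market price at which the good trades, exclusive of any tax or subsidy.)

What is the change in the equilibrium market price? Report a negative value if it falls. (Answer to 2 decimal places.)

-11.14

Original equilibrium: 713 - 2P = 5P - 792 gives 1505 = 7P, so P = 215 and Q = 283.
Since buyers pay the price plus the tax, the effective demand curve becomes Qd = 635 - 2P.
Setting them equal: 635 - 2P = 5P - 792 → 1427 = 7P, so P = 1427/7 ≈ 203.8571 and Q = 1591/7 ≈ 227.2857.
ΔP = 203.8571 − 215 = -11.14.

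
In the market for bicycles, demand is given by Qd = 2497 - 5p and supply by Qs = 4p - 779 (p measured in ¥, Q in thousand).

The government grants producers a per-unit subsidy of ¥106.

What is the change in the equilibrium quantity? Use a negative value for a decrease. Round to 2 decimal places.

+235.56

Before the shock: 2497 - 5p = 4p - 779 ⇒ 3276 = 9p ⇒ p = 364, Q = 677.
Since sellers receive the price plus the subsidy, the effective supply curve becomes Qs = 4p - 355.
Setting them equal: 2497 - 5p = 4p - 355 → 2852 = 9p, so p = 2852/9 ≈ 316.8889 and Q = 8213/9 ≈ 912.5556.
ΔQ = 912.5556 − 677 = +235.56.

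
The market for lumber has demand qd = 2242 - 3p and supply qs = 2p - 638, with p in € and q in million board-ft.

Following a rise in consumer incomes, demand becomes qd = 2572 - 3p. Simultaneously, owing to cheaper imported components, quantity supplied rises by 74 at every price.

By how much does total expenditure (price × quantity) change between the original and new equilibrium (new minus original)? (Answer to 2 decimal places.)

Solve the original market: 2242 - 3p = 2p - 638, hence p = 576 and q = 514.
With the change applied: demand qd = 2572 - 3p, supply qs = 2p - 564.
New equilibrium: 2572 - 3p = 2p - 564 ⇒ 3136 = 5p ⇒ p = 627.2, q = 690.4.
Expenditure moves from 576×514 = 296064 to 627.2×690.4 = 433018.88; change = +136954.88.

+136954.88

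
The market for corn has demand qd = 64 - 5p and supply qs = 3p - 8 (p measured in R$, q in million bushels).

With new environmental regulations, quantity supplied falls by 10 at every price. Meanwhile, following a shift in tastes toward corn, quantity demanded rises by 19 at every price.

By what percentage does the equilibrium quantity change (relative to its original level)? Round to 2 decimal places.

+4.61

Original equilibrium: 64 - 5p = 3p - 8 gives 72 = 8p, so p = 9 and q = 19.
With the change applied: demand qd = 83 - 5p, supply qs = 3p - 18.
Equate the new curves: 83 - 5p = 3p - 18, giving 101 = 8p, p = 12.625, q = 19.875.
%Δq = (19.875 − 19) / 19 × 100 = +4.61%.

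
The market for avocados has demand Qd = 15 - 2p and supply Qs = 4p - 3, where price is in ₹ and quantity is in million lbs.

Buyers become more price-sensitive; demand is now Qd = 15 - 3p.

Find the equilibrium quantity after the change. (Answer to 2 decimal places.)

7.29

Solve the original market: 15 - 2p = 4p - 3, hence p = 3 and Q = 9.
After the shift, demand is Qd = 15 - 3p and supply is Qs = 4p - 3.
New equilibrium: 15 - 3p = 4p - 3 ⇒ 18 = 7p ⇒ p = 18/7 ≈ 2.5714, Q = 51/7 ≈ 7.2857.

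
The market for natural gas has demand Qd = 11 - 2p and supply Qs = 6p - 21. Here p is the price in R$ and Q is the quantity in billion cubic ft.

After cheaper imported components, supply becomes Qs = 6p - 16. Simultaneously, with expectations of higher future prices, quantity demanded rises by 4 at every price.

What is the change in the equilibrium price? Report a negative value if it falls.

Original equilibrium: 11 - 2p = 6p - 21 gives 32 = 8p, so p = 4 and Q = 3.
With the change applied: demand Qd = 15 - 2p, supply Qs = 6p - 16.
New equilibrium: 15 - 2p = 6p - 16 ⇒ 31 = 8p ⇒ p = 3.875, Q = 7.25.
Δp = 3.875 − 4 = -0.125.

-0.125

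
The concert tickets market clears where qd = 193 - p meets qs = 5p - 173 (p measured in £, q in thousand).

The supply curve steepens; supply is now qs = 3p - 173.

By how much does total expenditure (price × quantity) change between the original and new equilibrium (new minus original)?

+1235.25

Original equilibrium: 193 - p = 5p - 173 gives 366 = 6p, so p = 61 and q = 132.
The new curves are qd = 193 - p (demand) and qs = 3p - 173 (supply).
New equilibrium: 193 - p = 3p - 173 ⇒ 366 = 4p ⇒ p = 91.5, q = 101.5.
Expenditure moves from 61×132 = 8052 to 91.5×101.5 = 9287.25; change = +1235.25.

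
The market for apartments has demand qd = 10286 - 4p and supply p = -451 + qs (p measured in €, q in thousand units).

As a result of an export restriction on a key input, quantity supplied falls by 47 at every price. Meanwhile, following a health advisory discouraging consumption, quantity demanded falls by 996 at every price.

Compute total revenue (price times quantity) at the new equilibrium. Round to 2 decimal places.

Solve the original market: 10286 - 4p = p + 451, hence p = 1967 and q = 2418.
After the shift, demand is qd = 9290 - 4p and supply is qs = p + 404.
Setting them equal: 9290 - 4p = p + 404 → 8886 = 5p, so p = 1777.2 and q = 2181.2.
New expenditure = 1777.2 × 2181.2 = 3876428.64.

3876428.64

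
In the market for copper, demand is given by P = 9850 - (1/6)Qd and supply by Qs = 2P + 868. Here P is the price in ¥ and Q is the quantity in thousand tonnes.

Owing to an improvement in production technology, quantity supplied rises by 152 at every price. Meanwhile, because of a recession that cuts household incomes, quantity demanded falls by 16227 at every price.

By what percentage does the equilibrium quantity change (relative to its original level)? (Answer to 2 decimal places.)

-25.56

Solve the original market: 59100 - 6P = 2P + 868, hence P = 7279 and Q = 15426.
After the shift, demand is Qd = 42873 - 6P and supply is Qs = 2P + 1020.
Clearing the new market: 42873 - 6P = 2P + 1020, so P = 5231.625 and Q = 11483.25.
%ΔQ = (11483.25 − 15426) / 15426 × 100 = -25.56%.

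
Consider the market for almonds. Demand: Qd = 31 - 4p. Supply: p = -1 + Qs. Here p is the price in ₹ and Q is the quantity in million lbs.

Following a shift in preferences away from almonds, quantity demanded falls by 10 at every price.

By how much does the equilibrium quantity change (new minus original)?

Before the shock: 31 - 4p = p + 1 ⇒ 30 = 5p ⇒ p = 6, Q = 7.
With the change applied: demand Qd = 21 - 4p, supply Qs = p + 1.
Setting them equal: 21 - 4p = p + 1 → 20 = 5p, so p = 4 and Q = 5.
ΔQ = 5 − 7 = -2.

-2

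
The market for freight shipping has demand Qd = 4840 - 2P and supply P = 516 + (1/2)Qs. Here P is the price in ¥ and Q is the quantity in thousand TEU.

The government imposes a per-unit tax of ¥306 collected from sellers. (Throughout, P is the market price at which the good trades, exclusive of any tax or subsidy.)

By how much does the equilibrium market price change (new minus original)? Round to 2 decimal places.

Before the shock: 4840 - 2P = 2P - 1032 ⇒ 5872 = 4P ⇒ P = 1468, Q = 1904.
Since sellers keep the price net of the tax, the effective supply curve becomes Qs = 2P - 1644.
New equilibrium: 4840 - 2P = 2P - 1644 ⇒ 6484 = 4P ⇒ P = 1621, Q = 1598.
ΔP = 1621 − 1468 = +153.00.

+153.00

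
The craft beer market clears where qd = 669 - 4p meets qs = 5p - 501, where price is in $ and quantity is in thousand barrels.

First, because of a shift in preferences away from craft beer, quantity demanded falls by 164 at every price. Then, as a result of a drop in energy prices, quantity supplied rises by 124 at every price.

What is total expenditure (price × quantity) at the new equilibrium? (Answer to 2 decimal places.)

Original equilibrium: 669 - 4p = 5p - 501 gives 1170 = 9p, so p = 130 and q = 149.
The new curves are qd = 505 - 4p (demand) and qs = 5p - 377 (supply).
Equate the new curves: 505 - 4p = 5p - 377, giving 882 = 9p, p = 98, q = 113.
New expenditure = 98 × 113 = 11074.00.

11074.00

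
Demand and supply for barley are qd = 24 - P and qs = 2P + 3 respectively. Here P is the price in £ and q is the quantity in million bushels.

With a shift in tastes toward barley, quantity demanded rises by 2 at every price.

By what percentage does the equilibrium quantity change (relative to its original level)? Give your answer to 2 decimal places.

Solve the original market: 24 - P = 2P + 3, hence P = 7 and q = 17.
With the change applied: demand qd = 26 - P, supply qs = 2P + 3.
Setting them equal: 26 - P = 2P + 3 → 23 = 3P, so P = 23/3 ≈ 7.6667 and q = 55/3 ≈ 18.3333.
%Δq = (18.3333 − 17) / 17 × 100 = +7.84%.

+7.84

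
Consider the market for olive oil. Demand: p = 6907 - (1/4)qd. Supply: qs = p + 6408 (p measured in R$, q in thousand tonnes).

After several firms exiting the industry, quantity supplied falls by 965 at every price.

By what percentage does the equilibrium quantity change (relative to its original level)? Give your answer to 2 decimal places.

Before the shock: 27628 - 4p = p + 6408 ⇒ 21220 = 5p ⇒ p = 4244, q = 10652.
The new curves are qd = 27628 - 4p (demand) and qs = p + 5443 (supply).
New equilibrium: 27628 - 4p = p + 5443 ⇒ 22185 = 5p ⇒ p = 4437, q = 9880.
%Δq = (9880 − 10652) / 10652 × 100 = -7.25%.

-7.25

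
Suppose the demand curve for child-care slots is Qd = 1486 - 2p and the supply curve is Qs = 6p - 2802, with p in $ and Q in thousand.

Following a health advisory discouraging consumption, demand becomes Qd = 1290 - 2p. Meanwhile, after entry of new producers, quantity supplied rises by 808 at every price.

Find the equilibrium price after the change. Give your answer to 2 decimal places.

410.50

Initially, 1486 - 2p = 6p - 2802, so 4288 = 8p and p = 536, Q = 414.
With the change applied: demand Qd = 1290 - 2p, supply Qs = 6p - 1994.
New equilibrium: 1290 - 2p = 6p - 1994 ⇒ 3284 = 8p ⇒ p = 410.5, Q = 469.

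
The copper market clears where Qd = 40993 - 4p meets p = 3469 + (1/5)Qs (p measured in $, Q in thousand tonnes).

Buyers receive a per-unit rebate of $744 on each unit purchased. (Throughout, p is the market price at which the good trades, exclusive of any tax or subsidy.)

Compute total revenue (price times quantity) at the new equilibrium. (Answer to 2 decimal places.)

113896432.22

Original equilibrium: 40993 - 4p = 5p - 17345 gives 58338 = 9p, so p = 6482 and Q = 15065.
Since buyers' out-of-pocket price is the market price minus the rebate, the effective demand curve becomes Qd = 43969 - 4p.
Setting them equal: 43969 - 4p = 5p - 17345 → 61314 = 9p, so p = 20438/3 ≈ 6812.6667 and Q = 50155/3 ≈ 16718.3333.
New expenditure = 6812.6667 × 16718.3333 = 113896432.22.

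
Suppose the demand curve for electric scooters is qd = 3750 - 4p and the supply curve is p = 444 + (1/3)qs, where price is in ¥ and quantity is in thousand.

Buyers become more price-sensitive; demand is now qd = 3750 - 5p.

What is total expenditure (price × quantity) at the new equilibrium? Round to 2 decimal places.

364474.69

Initially, 3750 - 4p = 3p - 1332, so 5082 = 7p and p = 726, q = 846.
With the change applied: demand qd = 3750 - 5p, supply qs = 3p - 1332.
New equilibrium: 3750 - 5p = 3p - 1332 ⇒ 5082 = 8p ⇒ p = 635.25, q = 573.75.
New expenditure = 635.25 × 573.75 = 364474.69.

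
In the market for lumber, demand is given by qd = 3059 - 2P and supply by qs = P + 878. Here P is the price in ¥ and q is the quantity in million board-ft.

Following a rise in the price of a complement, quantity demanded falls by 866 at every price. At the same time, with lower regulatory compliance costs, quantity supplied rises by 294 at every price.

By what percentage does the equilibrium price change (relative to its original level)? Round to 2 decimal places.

-53.19

Solve the original market: 3059 - 2P = P + 878, hence P = 727 and q = 1605.
With the change applied: demand qd = 2193 - 2P, supply qs = P + 1172.
New equilibrium: 2193 - 2P = P + 1172 ⇒ 1021 = 3P ⇒ P = 1021/3 ≈ 340.3333, q = 4537/3 ≈ 1512.3333.
%ΔP = (340.3333 − 727) / 727 × 100 = -53.19%.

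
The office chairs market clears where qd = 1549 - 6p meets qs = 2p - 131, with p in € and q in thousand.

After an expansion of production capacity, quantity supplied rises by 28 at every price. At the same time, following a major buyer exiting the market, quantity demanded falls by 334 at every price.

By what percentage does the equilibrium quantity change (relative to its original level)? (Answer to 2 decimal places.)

Initially, 1549 - 6p = 2p - 131, so 1680 = 8p and p = 210, q = 289.
With the change applied: demand qd = 1215 - 6p, supply qs = 2p - 103.
Clearing the new market: 1215 - 6p = 2p - 103, so p = 164.75 and q = 226.5.
%Δq = (226.5 − 289) / 289 × 100 = -21.63%.

-21.63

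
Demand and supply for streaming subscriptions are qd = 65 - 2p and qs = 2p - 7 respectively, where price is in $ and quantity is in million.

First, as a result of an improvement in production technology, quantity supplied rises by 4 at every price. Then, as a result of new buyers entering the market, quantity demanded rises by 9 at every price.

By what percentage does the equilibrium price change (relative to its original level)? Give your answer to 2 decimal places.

Solve the original market: 65 - 2p = 2p - 7, hence p = 18 and q = 29.
The shock moves the curves to qd = 74 - 2p and qs = 2p - 3.
Equate the new curves: 74 - 2p = 2p - 3, giving 77 = 4p, p = 19.25, q = 35.5.
%Δp = (19.25 − 18) / 18 × 100 = +6.94%.

+6.94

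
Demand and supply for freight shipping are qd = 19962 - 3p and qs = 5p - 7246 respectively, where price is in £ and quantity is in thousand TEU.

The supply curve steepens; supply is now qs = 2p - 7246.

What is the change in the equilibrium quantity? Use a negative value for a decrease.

-6121.8

Initially, 19962 - 3p = 5p - 7246, so 27208 = 8p and p = 3401, q = 9759.
With the change applied: demand qd = 19962 - 3p, supply qs = 2p - 7246.
Setting them equal: 19962 - 3p = 2p - 7246 → 27208 = 5p, so p = 5441.6 and q = 3637.2.
Δq = 3637.2 − 9759 = -6121.8.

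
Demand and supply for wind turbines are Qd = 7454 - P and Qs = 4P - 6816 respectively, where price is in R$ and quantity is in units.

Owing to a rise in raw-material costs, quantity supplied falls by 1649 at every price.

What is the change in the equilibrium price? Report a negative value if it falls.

Before the shock: 7454 - P = 4P - 6816 ⇒ 14270 = 5P ⇒ P = 2854, Q = 4600.
After the shift, demand is Qd = 7454 - P and supply is Qs = 4P - 8465.
Clearing the new market: 7454 - P = 4P - 8465, so P = 3183.8 and Q = 4270.2.
ΔP = 3183.8 − 2854 = +329.8.

+329.8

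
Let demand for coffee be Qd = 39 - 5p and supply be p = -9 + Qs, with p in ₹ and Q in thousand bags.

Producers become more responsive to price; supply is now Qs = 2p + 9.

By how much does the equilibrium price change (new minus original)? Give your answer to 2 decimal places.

Original equilibrium: 39 - 5p = p + 9 gives 30 = 6p, so p = 5 and Q = 14.
After the shift, demand is Qd = 39 - 5p and supply is Qs = 2p + 9.
Clearing the new market: 39 - 5p = 2p + 9, so p = 30/7 ≈ 4.2857 and Q = 123/7 ≈ 17.5714.
Δp = 4.2857 − 5 = -0.71.

-0.71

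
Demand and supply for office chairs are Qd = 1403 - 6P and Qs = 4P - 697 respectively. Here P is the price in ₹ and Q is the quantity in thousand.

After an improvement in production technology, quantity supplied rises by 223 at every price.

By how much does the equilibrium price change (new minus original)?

Before the shock: 1403 - 6P = 4P - 697 ⇒ 2100 = 10P ⇒ P = 210, Q = 143.
The shock moves the curves to Qd = 1403 - 6P and Qs = 4P - 474.
Setting them equal: 1403 - 6P = 4P - 474 → 1877 = 10P, so P = 187.7 and Q = 276.8.
ΔP = 187.7 − 210 = -22.3.

-22.3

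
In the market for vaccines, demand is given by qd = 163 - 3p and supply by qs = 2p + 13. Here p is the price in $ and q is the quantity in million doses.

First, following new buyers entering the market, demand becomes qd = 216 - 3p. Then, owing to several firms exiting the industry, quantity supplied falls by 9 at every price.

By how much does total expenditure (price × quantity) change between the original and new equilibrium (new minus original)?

+1575.12

Solve the original market: 163 - 3p = 2p + 13, hence p = 30 and q = 73.
With the change applied: demand qd = 216 - 3p, supply qs = 2p + 4.
Equate the new curves: 216 - 3p = 2p + 4, giving 212 = 5p, p = 42.4, q = 88.8.
Expenditure moves from 30×73 = 2190 to 42.4×88.8 = 3765.12; change = +1575.12.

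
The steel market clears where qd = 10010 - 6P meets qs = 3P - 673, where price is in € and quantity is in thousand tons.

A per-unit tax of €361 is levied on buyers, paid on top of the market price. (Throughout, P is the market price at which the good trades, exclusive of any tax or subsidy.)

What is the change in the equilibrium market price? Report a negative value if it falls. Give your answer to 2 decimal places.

-240.67

Solve the original market: 10010 - 6P = 3P - 673, hence P = 1187 and q = 2888.
Since buyers pay the price plus the tax, the effective demand curve becomes qd = 7844 - 6P.
New equilibrium: 7844 - 6P = 3P - 673 ⇒ 8517 = 9P ⇒ P = 2839/3 ≈ 946.3333, q = 2166.
ΔP = 946.3333 − 1187 = -240.67.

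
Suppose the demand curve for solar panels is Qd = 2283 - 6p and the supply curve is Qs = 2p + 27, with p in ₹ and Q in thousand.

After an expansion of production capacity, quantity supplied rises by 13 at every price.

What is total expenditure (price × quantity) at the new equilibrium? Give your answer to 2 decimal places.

168435.28

Original equilibrium: 2283 - 6p = 2p + 27 gives 2256 = 8p, so p = 282 and Q = 591.
The shock moves the curves to Qd = 2283 - 6p and Qs = 2p + 40.
Equate the new curves: 2283 - 6p = 2p + 40, giving 2243 = 8p, p = 280.375, Q = 600.75.
New expenditure = 280.375 × 600.75 = 168435.28.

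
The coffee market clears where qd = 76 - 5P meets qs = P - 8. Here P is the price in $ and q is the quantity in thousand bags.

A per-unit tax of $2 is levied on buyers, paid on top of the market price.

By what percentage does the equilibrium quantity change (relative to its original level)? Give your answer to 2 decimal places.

Before the shock: 76 - 5P = P - 8 ⇒ 84 = 6P ⇒ P = 14, q = 6.
Since buyers pay the price plus the tax, the effective demand curve becomes qd = 66 - 5P.
New equilibrium: 66 - 5P = P - 8 ⇒ 74 = 6P ⇒ P = 37/3 ≈ 12.3333, q = 13/3 ≈ 4.3333.
%Δq = (4.3333 − 6) / 6 × 100 = -27.78%.

-27.78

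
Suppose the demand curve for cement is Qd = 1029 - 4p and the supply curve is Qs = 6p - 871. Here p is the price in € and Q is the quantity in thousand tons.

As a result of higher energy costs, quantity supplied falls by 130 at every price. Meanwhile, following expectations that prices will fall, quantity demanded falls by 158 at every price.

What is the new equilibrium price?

Before the shock: 1029 - 4p = 6p - 871 ⇒ 1900 = 10p ⇒ p = 190, Q = 269.
The shock moves the curves to Qd = 871 - 4p and Qs = 6p - 1001.
Clearing the new market: 871 - 4p = 6p - 1001, so p = 187.2 and Q = 122.2.

187.2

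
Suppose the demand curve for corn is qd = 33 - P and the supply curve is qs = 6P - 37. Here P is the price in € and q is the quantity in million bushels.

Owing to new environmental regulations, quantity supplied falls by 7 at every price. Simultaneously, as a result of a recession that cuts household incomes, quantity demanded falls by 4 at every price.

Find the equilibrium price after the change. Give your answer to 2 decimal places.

Before the shock: 33 - P = 6P - 37 ⇒ 70 = 7P ⇒ P = 10, q = 23.
After the shift, demand is qd = 29 - P and supply is qs = 6P - 44.
New equilibrium: 29 - P = 6P - 44 ⇒ 73 = 7P ⇒ P = 73/7 ≈ 10.4286, q = 130/7 ≈ 18.5714.

10.43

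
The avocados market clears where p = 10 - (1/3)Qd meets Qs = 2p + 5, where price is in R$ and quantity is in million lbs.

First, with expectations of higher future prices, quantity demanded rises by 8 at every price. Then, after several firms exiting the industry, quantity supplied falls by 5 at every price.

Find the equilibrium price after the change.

7.6

Original equilibrium: 30 - 3p = 2p + 5 gives 25 = 5p, so p = 5 and Q = 15.
The shock moves the curves to Qd = 38 - 3p and Qs = 2p.
Equate the new curves: 38 - 3p = 2p, giving 38 = 5p, p = 7.6, Q = 15.2.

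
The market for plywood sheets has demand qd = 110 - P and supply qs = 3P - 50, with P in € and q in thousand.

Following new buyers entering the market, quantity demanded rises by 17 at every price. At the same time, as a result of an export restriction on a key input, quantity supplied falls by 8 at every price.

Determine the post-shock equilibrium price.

Solve the original market: 110 - P = 3P - 50, hence P = 40 and q = 70.
With the change applied: demand qd = 127 - P, supply qs = 3P - 58.
Clearing the new market: 127 - P = 3P - 58, so P = 46.25 and q = 80.75.

46.25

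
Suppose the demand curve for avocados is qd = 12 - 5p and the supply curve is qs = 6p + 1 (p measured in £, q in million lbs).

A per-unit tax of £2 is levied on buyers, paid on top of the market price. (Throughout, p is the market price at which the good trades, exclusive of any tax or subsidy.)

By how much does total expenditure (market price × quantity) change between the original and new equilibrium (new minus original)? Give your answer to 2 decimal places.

-6.86

Before the shock: 12 - 5p = 6p + 1 ⇒ 11 = 11p ⇒ p = 1, q = 7.
Since buyers pay the price plus the tax, the effective demand curve becomes qd = 2 - 5p.
Setting them equal: 2 - 5p = 6p + 1 → 1 = 11p, so p = 1/11 ≈ 0.0909 and q = 17/11 ≈ 1.5455.
Expenditure moves from 1×7 = 7 to 0.0909×1.5455 = 0.1405; change = -6.86.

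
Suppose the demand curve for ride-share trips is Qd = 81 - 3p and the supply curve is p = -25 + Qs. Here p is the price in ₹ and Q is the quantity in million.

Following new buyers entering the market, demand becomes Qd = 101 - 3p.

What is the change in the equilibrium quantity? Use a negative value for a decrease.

Initially, 81 - 3p = p + 25, so 56 = 4p and p = 14, Q = 39.
The new curves are Qd = 101 - 3p (demand) and Qs = p + 25 (supply).
New equilibrium: 101 - 3p = p + 25 ⇒ 76 = 4p ⇒ p = 19, Q = 44.
ΔQ = 44 − 39 = +5.

+5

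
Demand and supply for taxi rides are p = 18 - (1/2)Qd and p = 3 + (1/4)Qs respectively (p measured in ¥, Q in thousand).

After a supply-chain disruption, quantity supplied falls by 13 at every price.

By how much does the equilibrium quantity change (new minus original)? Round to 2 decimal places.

-4.33

Initially, 36 - 2p = 4p - 12, so 48 = 6p and p = 8, Q = 20.
With the change applied: demand Qd = 36 - 2p, supply Qs = 4p - 25.
Setting them equal: 36 - 2p = 4p - 25 → 61 = 6p, so p = 61/6 ≈ 10.1667 and Q = 47/3 ≈ 15.6667.
ΔQ = 15.6667 − 20 = -4.33.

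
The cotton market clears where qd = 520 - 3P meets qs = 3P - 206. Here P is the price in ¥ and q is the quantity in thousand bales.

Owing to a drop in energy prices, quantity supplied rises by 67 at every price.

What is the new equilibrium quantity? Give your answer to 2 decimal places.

190.50

Original equilibrium: 520 - 3P = 3P - 206 gives 726 = 6P, so P = 121 and q = 157.
The shock moves the curves to qd = 520 - 3P and qs = 3P - 139.
Setting them equal: 520 - 3P = 3P - 139 → 659 = 6P, so P = 659/6 ≈ 109.8333 and q = 190.5.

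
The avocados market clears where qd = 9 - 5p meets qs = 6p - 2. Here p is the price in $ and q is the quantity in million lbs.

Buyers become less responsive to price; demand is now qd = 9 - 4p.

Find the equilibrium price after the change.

Initially, 9 - 5p = 6p - 2, so 11 = 11p and p = 1, q = 4.
The new curves are qd = 9 - 4p (demand) and qs = 6p - 2 (supply).
Clearing the new market: 9 - 4p = 6p - 2, so p = 1.1 and q = 4.6.

1.1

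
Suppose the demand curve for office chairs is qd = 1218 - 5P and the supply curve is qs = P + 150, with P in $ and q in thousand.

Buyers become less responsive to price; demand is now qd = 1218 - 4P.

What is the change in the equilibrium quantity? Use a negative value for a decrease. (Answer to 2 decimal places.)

+35.60

Before the shock: 1218 - 5P = P + 150 ⇒ 1068 = 6P ⇒ P = 178, q = 328.
After the shift, demand is qd = 1218 - 4P and supply is qs = P + 150.
Clearing the new market: 1218 - 4P = P + 150, so P = 213.6 and q = 363.6.
Δq = 363.6 − 328 = +35.60.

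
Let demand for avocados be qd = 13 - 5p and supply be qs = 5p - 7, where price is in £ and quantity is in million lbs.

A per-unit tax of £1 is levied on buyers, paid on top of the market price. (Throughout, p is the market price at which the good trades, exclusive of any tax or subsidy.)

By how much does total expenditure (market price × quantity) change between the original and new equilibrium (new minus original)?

Original equilibrium: 13 - 5p = 5p - 7 gives 20 = 10p, so p = 2 and q = 3.
Since buyers pay the price plus the tax, the effective demand curve becomes qd = 8 - 5p.
Clearing the new market: 8 - 5p = 5p - 7, so p = 1.5 and q = 0.5.
Expenditure moves from 2×3 = 6 to 1.5×0.5 = 0.75; change = -5.25.

-5.25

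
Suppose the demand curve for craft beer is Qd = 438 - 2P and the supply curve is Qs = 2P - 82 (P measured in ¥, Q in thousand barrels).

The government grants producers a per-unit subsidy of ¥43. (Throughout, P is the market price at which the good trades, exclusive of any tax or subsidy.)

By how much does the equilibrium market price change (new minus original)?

-21.5

Solve the original market: 438 - 2P = 2P - 82, hence P = 130 and Q = 178.
Since sellers receive the price plus the subsidy, the effective supply curve becomes Qs = 2P + 4.
Equate the new curves: 438 - 2P = 2P + 4, giving 434 = 4P, P = 108.5, Q = 221.
ΔP = 108.5 − 130 = -21.5.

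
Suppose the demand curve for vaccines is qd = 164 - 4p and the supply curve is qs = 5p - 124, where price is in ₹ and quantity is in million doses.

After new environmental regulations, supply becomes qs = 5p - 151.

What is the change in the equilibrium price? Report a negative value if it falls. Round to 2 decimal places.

+3.00

Original equilibrium: 164 - 4p = 5p - 124 gives 288 = 9p, so p = 32 and q = 36.
After the shift, demand is qd = 164 - 4p and supply is qs = 5p - 151.
Setting them equal: 164 - 4p = 5p - 151 → 315 = 9p, so p = 35 and q = 24.
Δp = 35 − 32 = +3.00.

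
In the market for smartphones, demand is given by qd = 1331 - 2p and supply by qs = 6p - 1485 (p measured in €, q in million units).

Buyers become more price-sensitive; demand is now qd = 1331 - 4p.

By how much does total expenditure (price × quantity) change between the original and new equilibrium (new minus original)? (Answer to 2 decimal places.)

Initially, 1331 - 2p = 6p - 1485, so 2816 = 8p and p = 352, q = 627.
After the shift, demand is qd = 1331 - 4p and supply is qs = 6p - 1485.
Clearing the new market: 1331 - 4p = 6p - 1485, so p = 281.6 and q = 204.6.
Expenditure moves from 352×627 = 220704 to 281.6×204.6 = 57615.36; change = -163088.64.

-163088.64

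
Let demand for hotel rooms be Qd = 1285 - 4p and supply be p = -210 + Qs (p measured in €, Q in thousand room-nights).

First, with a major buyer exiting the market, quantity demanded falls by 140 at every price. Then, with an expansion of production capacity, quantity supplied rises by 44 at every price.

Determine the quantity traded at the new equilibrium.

432.2

Initially, 1285 - 4p = p + 210, so 1075 = 5p and p = 215, Q = 425.
The shock moves the curves to Qd = 1145 - 4p and Qs = p + 254.
New equilibrium: 1145 - 4p = p + 254 ⇒ 891 = 5p ⇒ p = 178.2, Q = 432.2.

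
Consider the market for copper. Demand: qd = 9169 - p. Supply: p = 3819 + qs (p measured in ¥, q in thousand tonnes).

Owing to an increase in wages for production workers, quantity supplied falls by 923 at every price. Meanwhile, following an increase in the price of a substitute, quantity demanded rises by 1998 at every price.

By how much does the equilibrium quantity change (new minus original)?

Solve the original market: 9169 - p = p - 3819, hence p = 6494 and q = 2675.
The new curves are qd = 11167 - p (demand) and qs = p - 4742 (supply).
Clearing the new market: 11167 - p = p - 4742, so p = 7954.5 and q = 3212.5.
Δq = 3212.5 − 2675 = +537.5.

+537.5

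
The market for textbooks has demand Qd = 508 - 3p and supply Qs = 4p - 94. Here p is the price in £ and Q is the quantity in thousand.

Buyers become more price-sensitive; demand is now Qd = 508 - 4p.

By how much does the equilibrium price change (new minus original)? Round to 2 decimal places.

-10.75

Solve the original market: 508 - 3p = 4p - 94, hence p = 86 and Q = 250.
After the shift, demand is Qd = 508 - 4p and supply is Qs = 4p - 94.
Setting them equal: 508 - 4p = 4p - 94 → 602 = 8p, so p = 75.25 and Q = 207.
Δp = 75.25 − 86 = -10.75.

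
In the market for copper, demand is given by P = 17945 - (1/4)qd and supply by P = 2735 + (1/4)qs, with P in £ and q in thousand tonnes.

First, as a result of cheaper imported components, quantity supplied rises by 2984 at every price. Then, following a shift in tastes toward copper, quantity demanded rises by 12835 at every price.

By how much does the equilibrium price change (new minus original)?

Before the shock: 71780 - 4P = 4P - 10940 ⇒ 82720 = 8P ⇒ P = 10340, q = 30420.
The new curves are qd = 84615 - 4P (demand) and qs = 4P - 7956 (supply).
Equate the new curves: 84615 - 4P = 4P - 7956, giving 92571 = 8P, P = 11571.375, q = 38329.5.
ΔP = 11571.375 − 10340 = +1231.375.

+1231.375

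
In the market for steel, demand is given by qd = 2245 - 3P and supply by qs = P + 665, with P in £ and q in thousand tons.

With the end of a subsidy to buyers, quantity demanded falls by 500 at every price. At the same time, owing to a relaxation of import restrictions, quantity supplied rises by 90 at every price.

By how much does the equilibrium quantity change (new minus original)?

-57.5

Before the shock: 2245 - 3P = P + 665 ⇒ 1580 = 4P ⇒ P = 395, q = 1060.
The shock moves the curves to qd = 1745 - 3P and qs = P + 755.
Equate the new curves: 1745 - 3P = P + 755, giving 990 = 4P, P = 247.5, q = 1002.5.
Δq = 1002.5 − 1060 = -57.5.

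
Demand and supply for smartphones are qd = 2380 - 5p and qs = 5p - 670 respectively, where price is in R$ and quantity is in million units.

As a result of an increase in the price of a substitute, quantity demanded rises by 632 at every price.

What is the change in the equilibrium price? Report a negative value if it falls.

+63.2

Original equilibrium: 2380 - 5p = 5p - 670 gives 3050 = 10p, so p = 305 and q = 855.
The new curves are qd = 3012 - 5p (demand) and qs = 5p - 670 (supply).
New equilibrium: 3012 - 5p = 5p - 670 ⇒ 3682 = 10p ⇒ p = 368.2, q = 1171.
Δp = 368.2 − 305 = +63.2.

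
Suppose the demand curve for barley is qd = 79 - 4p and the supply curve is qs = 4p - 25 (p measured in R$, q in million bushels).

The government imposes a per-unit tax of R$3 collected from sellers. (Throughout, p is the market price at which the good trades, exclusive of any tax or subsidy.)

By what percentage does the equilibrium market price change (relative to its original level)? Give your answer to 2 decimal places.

+11.54

Initially, 79 - 4p = 4p - 25, so 104 = 8p and p = 13, q = 27.
Since sellers keep the price net of the tax, the effective supply curve becomes qs = 4p - 37.
Setting them equal: 79 - 4p = 4p - 37 → 116 = 8p, so p = 14.5 and q = 21.
%Δp = (14.5 − 13) / 13 × 100 = +11.54%.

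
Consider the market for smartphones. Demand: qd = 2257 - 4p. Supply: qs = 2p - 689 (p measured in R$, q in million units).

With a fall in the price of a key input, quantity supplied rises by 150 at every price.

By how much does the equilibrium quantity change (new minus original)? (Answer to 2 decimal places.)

+100.00

Solve the original market: 2257 - 4p = 2p - 689, hence p = 491 and q = 293.
After the shift, demand is qd = 2257 - 4p and supply is qs = 2p - 539.
New equilibrium: 2257 - 4p = 2p - 539 ⇒ 2796 = 6p ⇒ p = 466, q = 393.
Δq = 393 − 293 = +100.00.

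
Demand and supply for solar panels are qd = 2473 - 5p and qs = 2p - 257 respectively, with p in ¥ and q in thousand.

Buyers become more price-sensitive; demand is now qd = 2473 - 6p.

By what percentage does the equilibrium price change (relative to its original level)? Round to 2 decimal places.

Original equilibrium: 2473 - 5p = 2p - 257 gives 2730 = 7p, so p = 390 and q = 523.
The shock moves the curves to qd = 2473 - 6p and qs = 2p - 257.
Clearing the new market: 2473 - 6p = 2p - 257, so p = 341.25 and q = 425.5.
%Δp = (341.25 − 390) / 390 × 100 = -12.50%.

-12.50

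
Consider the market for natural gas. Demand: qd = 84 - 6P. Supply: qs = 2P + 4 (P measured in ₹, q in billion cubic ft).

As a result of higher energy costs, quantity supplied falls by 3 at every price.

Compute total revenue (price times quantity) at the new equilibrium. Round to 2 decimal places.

Initially, 84 - 6P = 2P + 4, so 80 = 8P and P = 10, q = 24.
With the change applied: demand qd = 84 - 6P, supply qs = 2P + 1.
Clearing the new market: 84 - 6P = 2P + 1, so P = 10.375 and q = 21.75.
New expenditure = 10.375 × 21.75 = 225.66.

225.66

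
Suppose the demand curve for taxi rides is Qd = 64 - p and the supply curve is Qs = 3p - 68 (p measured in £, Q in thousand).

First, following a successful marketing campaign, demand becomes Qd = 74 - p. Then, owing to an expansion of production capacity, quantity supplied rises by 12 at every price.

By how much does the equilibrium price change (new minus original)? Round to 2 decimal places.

-0.50

Original equilibrium: 64 - p = 3p - 68 gives 132 = 4p, so p = 33 and Q = 31.
The new curves are Qd = 74 - p (demand) and Qs = 3p - 56 (supply).
Equate the new curves: 74 - p = 3p - 56, giving 130 = 4p, p = 32.5, Q = 41.5.
Δp = 32.5 − 33 = -0.50.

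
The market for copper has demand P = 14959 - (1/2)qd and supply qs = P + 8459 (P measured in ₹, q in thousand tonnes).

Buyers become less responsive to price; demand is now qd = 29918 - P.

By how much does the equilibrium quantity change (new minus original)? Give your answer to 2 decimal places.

+3576.50

Original equilibrium: 29918 - 2P = P + 8459 gives 21459 = 3P, so P = 7153 and q = 15612.
The new curves are qd = 29918 - P (demand) and qs = P + 8459 (supply).
Setting them equal: 29918 - P = P + 8459 → 21459 = 2P, so P = 10729.5 and q = 19188.5.
Δq = 19188.5 − 15612 = +3576.50.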